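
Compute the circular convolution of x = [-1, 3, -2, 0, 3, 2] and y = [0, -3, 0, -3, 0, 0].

(x ⊛ y)[n] = Σ(m=0 to 5) x[m] · y[(n-m) mod 6]

Computing each output sample:
(x ⊛ y)[0] = -6
(x ⊛ y)[1] = -6
(x ⊛ y)[2] = -15
(x ⊛ y)[3] = 9
(x ⊛ y)[4] = -9
(x ⊛ y)[5] = -3

x ⊛ y = [-6, -6, -15, 9, -9, -3]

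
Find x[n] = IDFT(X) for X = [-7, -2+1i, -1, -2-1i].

x[n] = (1/4) Σ(k=0 to 3) X[k] · e^(2πikn/4)

Computing each x[n]:
x[0] = -3
x[1] = -2
x[2] = -1
x[3] = -1

x = [-3, -2, -1, -1]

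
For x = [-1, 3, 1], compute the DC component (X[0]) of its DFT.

X[0] = Σ(n=0 to 2) x[n] · ω_3^0 = Σ x[n]
= (-1) + (3) + (1)

X[0] = 3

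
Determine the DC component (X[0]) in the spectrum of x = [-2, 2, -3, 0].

X[0] = Σ(n=0 to 3) x[n] · ω_4^0 = Σ x[n]
= (-2) + (2) + (-3) + (0)

X[0] = -3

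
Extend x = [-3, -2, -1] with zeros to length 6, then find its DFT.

Original 3-point DFT: [-6, -1.5000+0.8660i, -1.5000-0.8660i]
Zero-padded 6-point DFT provides frequency interpolation.

DFT_6([x, 0, ...]) = [-6, -3.5000+2.5981i, -1.5000+0.8660i, -2, -1.5000-0.8660i, -3.5000-2.5981i]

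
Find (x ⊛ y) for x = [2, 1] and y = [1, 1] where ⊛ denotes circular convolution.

(x ⊛ y)[n] = Σ(m=0 to 1) x[m] · y[(n-m) mod 2]

Computing each output sample:
(x ⊛ y)[0] = 3
(x ⊛ y)[1] = 3

x ⊛ y = [3, 3]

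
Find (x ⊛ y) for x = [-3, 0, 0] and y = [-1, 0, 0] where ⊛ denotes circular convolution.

(x ⊛ y)[n] = Σ(m=0 to 2) x[m] · y[(n-m) mod 3]

Computing each output sample:
(x ⊛ y)[0] = 3
(x ⊛ y)[1] = 0
(x ⊛ y)[2] = 0

x ⊛ y = [3, 0, 0]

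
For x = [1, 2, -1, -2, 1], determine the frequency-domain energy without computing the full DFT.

Parseval: Σ|x[n]|² = (1/N)Σ|X[k]|², so Σ|X[k]|² = N·Σ|x[n]|² = 5·11.0000

Σ|X[k]|² = N·Σ|x[n]|² = 5·11.0000 = 55.0000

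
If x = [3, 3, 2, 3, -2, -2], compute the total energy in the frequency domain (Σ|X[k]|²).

Parseval: Σ|x[n]|² = (1/N)Σ|X[k]|², so Σ|X[k]|² = N·Σ|x[n]|² = 6·39.0000

Σ|X[k]|² = N·Σ|x[n]|² = 6·39.0000 = 234.0000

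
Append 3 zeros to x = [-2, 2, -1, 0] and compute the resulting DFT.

Original 4-point DFT: [-1, -1-2i, -5, -1+2i]
Zero-padded 7-point DFT provides frequency interpolation.

DFT_7([x, 0, ...]) = [-1, -0.5305-0.5887i, -1.5441-2.3837i, -4.4254-1.6496i, -4.4254+1.6496i, -1.5441+2.3837i, -0.5305+0.5887i]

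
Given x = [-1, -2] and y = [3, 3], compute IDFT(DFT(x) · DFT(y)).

(x ⊛ y)[n] = Σ(m=0 to 1) x[m] · y[(n-m) mod 2]

Computing each output sample:
(x ⊛ y)[0] = -9
(x ⊛ y)[1] = -9

x ⊛ y = [-9, -9]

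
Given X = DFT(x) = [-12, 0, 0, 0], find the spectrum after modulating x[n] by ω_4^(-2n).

Modulation property: DFT(ω_4^(-2n)·x[n]) = X[(k-2) mod 4], so circularly shift X by 2 positions.

X[k-2] = [0, 0, -12, 0]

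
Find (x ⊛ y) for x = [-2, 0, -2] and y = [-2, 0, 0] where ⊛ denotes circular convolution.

(x ⊛ y)[n] = Σ(m=0 to 2) x[m] · y[(n-m) mod 3]

Computing each output sample:
(x ⊛ y)[0] = 4
(x ⊛ y)[1] = 0
(x ⊛ y)[2] = 4

x ⊛ y = [4, 0, 4]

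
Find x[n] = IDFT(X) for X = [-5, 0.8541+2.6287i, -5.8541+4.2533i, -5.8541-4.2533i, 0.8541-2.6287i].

x[n] = (1/5) Σ(k=0 to 4) X[k] · e^(2πikn/5)

Computing each x[n]:
x[0] = -3
x[1] = -1
x[2] = -1
x[3] = -3
x[4] = 3

x = [-3, -1, -1, -3, 3]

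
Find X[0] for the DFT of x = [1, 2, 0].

X[0] = Σ(n=0 to 2) x[n] · ω_3^0 = Σ x[n]
= (1) + (2) + (0)

X[0] = 3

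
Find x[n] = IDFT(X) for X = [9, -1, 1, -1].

x[n] = (1/4) Σ(k=0 to 3) X[k] · e^(2πikn/4)

Computing each x[n]:
x[0] = 2
x[1] = 2
x[2] = 3
x[3] = 2

x = [2, 2, 3, 2]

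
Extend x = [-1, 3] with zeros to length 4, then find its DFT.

Original 2-point DFT: [2, -4]
Zero-padded 4-point DFT provides frequency interpolation.

DFT_4([x, 0, ...]) = [2, -1-3i, -4, -1+3i]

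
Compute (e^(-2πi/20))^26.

Since ω_20^20 = 1, powers reduce modulo 20.
26 mod 20 = 6
So ω_20^26 = ω_20^6 = e^(-2πi·6/20)

ω_20^26 = ω_20^6 = -0.3090-0.9511i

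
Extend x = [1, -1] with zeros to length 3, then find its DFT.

Original 2-point DFT: [0, 2]
Zero-padded 3-point DFT provides frequency interpolation.

DFT_3([x, 0, ...]) = [0, 1.5000+0.8660i, 1.5000-0.8660i]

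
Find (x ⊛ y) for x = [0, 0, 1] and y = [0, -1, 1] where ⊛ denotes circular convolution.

(x ⊛ y)[n] = Σ(m=0 to 2) x[m] · y[(n-m) mod 3]

Computing each output sample:
(x ⊛ y)[0] = -1
(x ⊛ y)[1] = 1
(x ⊛ y)[2] = 0

x ⊛ y = [-1, 1, 0]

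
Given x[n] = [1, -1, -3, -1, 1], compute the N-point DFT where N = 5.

X[k] = Σ(n=0 to 4) x[n] · ω_5^(nk)
where ω_5 = e^(-2πi/5)

Computing each X[k]:
X[0] = -3
X[1] = 4.2361+3.0777i
X[2] = -0.2361-0.7265i
X[3] = -0.2361+0.7265i
X[4] = 4.2361-3.0777i

X = [-3, 4.2361+3.0777i, -0.2361-0.7265i, -0.2361+0.7265i, 4.2361-3.0777i]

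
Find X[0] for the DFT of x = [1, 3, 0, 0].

X[0] = Σ(n=0 to 3) x[n] · ω_4^0 = Σ x[n]
= (1) + (3) + (0) + (0)

X[0] = 4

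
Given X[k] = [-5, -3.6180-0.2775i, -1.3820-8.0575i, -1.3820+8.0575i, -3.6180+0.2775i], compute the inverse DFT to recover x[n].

x[n] = (1/5) Σ(k=0 to 4) X[k] · e^(2πikn/5)

Computing each x[n]:
x[0] = -3
x[1] = 1
x[2] = -3
x[3] = 3
x[4] = -3

x = [-3, 1, -3, 3, -3]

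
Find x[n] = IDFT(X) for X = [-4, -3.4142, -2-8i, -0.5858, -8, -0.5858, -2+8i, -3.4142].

x[n] = (1/8) Σ(k=0 to 7) X[k] · e^(2πikn/8)

Computing each x[n]:
x[0] = -3
x[1] = 2
x[2] = -1
x[3] = -1
x[4] = -1
x[5] = 3
x[6] = -1
x[7] = -2

x = [-3, 2, -1, -1, -1, 3, -1, -2]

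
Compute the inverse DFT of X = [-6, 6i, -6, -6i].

x[n] = (1/4) Σ(k=0 to 3) X[k] · e^(2πikn/4)

Computing each x[n]:
x[0] = -3
x[1] = -3
x[2] = -3
x[3] = 3

x = [-3, -3, -3, 3]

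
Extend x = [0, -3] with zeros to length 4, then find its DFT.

Original 2-point DFT: [-3, 3]
Zero-padded 4-point DFT provides frequency interpolation.

DFT_4([x, 0, ...]) = [-3, 3i, 3, -3i]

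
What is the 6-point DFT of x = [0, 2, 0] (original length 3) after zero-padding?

Original 3-point DFT: [2, -1.0000-1.7321i, -1.0000+1.7321i]
Zero-padded 6-point DFT provides frequency interpolation.

DFT_6([x, 0, ...]) = [2, 1.0000-1.7321i, -1.0000-1.7321i, -2, -1.0000+1.7321i, 1.0000+1.7321i]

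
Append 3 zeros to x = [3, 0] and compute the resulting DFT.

Original 2-point DFT: [3, 3]
Zero-padded 5-point DFT provides frequency interpolation.

DFT_5([x, 0, ...]) = [3, 3, 3, 3, 3]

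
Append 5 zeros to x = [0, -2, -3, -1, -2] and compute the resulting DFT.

Original 5-point DFT: [-8, 2.0000+1.1756i, 2.0000-1.9021i, 2.0000+1.9021i, 2.0000-1.1756i]
Zero-padded 10-point DFT provides frequency interpolation.

DFT_10([x, 0, ...]) = [-8, -0.6180+6.1554i, 2.0000+1.1756i, 1.6180+1.4531i, 2.0000-1.9021i, -2, 2.0000+1.9021i, 1.6180-1.4531i, 2.0000-1.1756i, -0.6180-6.1554i]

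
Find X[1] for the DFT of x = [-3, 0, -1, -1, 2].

X[1] = Σ(n=0 to 4) x[n] · ω_5^(1n) where ω_5 = e^(-2πi/5)
= (-3)·ω_5^0 + (0)·ω_5^1 + (-1)·ω_5^2 + (-1)·ω_5^3 + (2)·ω_5^4

X[1] = -0.7639+1.9021i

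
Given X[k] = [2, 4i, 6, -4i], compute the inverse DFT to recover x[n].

x[n] = (1/4) Σ(k=0 to 3) X[k] · e^(2πikn/4)

Computing each x[n]:
x[0] = 2
x[1] = -3
x[2] = 2
x[3] = 1

x = [2, -3, 2, 1]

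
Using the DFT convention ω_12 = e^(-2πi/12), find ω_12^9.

ω_12^9 = e^(-2πi·9/12)
= cos(-2π·9/12) + i·sin(-2π·9/12)
= cos(-18π/12) + i·sin(-18π/12)

ω_12^9 = cos(-18π/12) + i·sin(-18π/12) = 1i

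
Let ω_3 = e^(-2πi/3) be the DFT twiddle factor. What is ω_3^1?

ω_3^1 = e^(-2πi·1/3)
= cos(-2π·1/3) + i·sin(-2π·1/3)
= cos(-2π/3) + i·sin(-2π/3)

ω_3^1 = cos(-2π/3) + i·sin(-2π/3) = -0.5000-0.8660i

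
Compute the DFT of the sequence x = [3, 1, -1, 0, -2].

X[k] = Σ(n=0 to 4) x[n] · ω_5^(nk)
where ω_5 = e^(-2πi/5)

Computing each X[k]:
X[0] = 1
X[1] = 3.5000-2.2654i
X[2] = 3.5000-2.7144i
X[3] = 3.5000+2.7144i
X[4] = 3.5000+2.2654i

X = [1, 3.5000-2.2654i, 3.5000-2.7144i, 3.5000+2.7144i, 3.5000+2.2654i]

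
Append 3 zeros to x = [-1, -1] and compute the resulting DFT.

Original 2-point DFT: [-2, 0]
Zero-padded 5-point DFT provides frequency interpolation.

DFT_5([x, 0, ...]) = [-2, -1.3090+0.9511i, -0.1910+0.5878i, -0.1910-0.5878i, -1.3090-0.9511i]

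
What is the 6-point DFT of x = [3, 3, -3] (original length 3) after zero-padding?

Original 3-point DFT: [3, 3.0000-5.1962i, 3.0000+5.1962i]
Zero-padded 6-point DFT provides frequency interpolation.

DFT_6([x, 0, ...]) = [3, 6, 3.0000-5.1962i, -3, 3.0000+5.1962i, 6]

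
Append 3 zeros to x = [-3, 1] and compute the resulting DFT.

Original 2-point DFT: [-2, -4]
Zero-padded 5-point DFT provides frequency interpolation.

DFT_5([x, 0, ...]) = [-2, -2.6910-0.9511i, -3.8090-0.5878i, -3.8090+0.5878i, -2.6910+0.9511i]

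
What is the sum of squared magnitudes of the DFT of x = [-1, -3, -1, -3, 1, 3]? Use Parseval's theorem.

Parseval: Σ|x[n]|² = (1/N)Σ|X[k]|², so Σ|X[k]|² = N·Σ|x[n]|² = 6·30.0000

Σ|X[k]|² = N·Σ|x[n]|² = 6·30.0000 = 180.0000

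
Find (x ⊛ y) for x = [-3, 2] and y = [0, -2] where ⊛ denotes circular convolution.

(x ⊛ y)[n] = Σ(m=0 to 1) x[m] · y[(n-m) mod 2]

Computing each output sample:
(x ⊛ y)[0] = -4
(x ⊛ y)[1] = 6

x ⊛ y = [-4, 6]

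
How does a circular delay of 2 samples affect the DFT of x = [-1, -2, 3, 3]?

Time shift by 2: X_shifted[k] = ω_4^(2k) · X[k]
Shifted x = [3, 3, -1, -2]

DFT(x[n-2]) = [3, 4-5i, 1, 4+5i]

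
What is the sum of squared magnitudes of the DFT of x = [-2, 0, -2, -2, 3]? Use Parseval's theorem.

Parseval: Σ|x[n]|² = (1/N)Σ|X[k]|², so Σ|X[k]|² = N·Σ|x[n]|² = 5·21.0000

Σ|X[k]|² = N·Σ|x[n]|² = 5·21.0000 = 105.0000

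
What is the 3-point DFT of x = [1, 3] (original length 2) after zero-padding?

Original 2-point DFT: [4, -2]
Zero-padded 3-point DFT provides frequency interpolation.

DFT_3([x, 0, ...]) = [4, -0.5000-2.5981i, -0.5000+2.5981i]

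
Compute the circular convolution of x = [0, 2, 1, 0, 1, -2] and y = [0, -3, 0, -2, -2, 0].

(x ⊛ y)[n] = Σ(m=0 to 5) x[m] · y[(n-m) mod 6]

Computing each output sample:
(x ⊛ y)[0] = 4
(x ⊛ y)[1] = -2
(x ⊛ y)[2] = -4
(x ⊛ y)[3] = 1
(x ⊛ y)[4] = -4
(x ⊛ y)[5] = -9

x ⊛ y = [4, -2, -4, 1, -4, -9]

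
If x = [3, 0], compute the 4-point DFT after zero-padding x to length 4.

Original 2-point DFT: [3, 3]
Zero-padded 4-point DFT provides frequency interpolation.

DFT_4([x, 0, ...]) = [3, 3, 3, 3]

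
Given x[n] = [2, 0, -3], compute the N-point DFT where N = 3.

X[k] = Σ(n=0 to 2) x[n] · ω_3^(nk)
where ω_3 = e^(-2πi/3)

Computing each X[k]:
X[0] = -1
X[1] = 3.5000-2.5981i
X[2] = 3.5000+2.5981i

X = [-1, 3.5000-2.5981i, 3.5000+2.5981i]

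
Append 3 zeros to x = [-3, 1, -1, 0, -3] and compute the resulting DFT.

Original 5-point DFT: [-6, -2.8090-3.2164i, -1.6910-3.3022i, -1.6910+3.3022i, -2.8090+3.2164i]
Zero-padded 8-point DFT provides frequency interpolation.

DFT_8([x, 0, ...]) = [-6, 0.7071+0.2929i, -5-1i, -0.7071-1.7071i, -8, -0.7071+1.7071i, -5+1i, 0.7071-0.2929i]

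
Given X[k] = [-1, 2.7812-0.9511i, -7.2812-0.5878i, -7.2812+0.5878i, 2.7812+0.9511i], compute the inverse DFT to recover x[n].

x[n] = (1/5) Σ(k=0 to 4) X[k] · e^(2πikn/5)

Computing each x[n]:
x[0] = -2
x[1] = 3
x[2] = -2
x[3] = -2
x[4] = 2

x = [-2, 3, -2, -2, 2]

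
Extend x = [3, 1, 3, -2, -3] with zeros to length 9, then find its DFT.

Original 5-point DFT: [2, 1.5729-6.7432i, 4.9271+2.4041i, 4.9271-2.4041i, 1.5729+6.7432i]
Zero-padded 9-point DFT provides frequency interpolation.

DFT_9([x, 0, ...]) = [2, 8.1061-0.8391i, -0.9436-5.6713i, 0.5000+4.3301i, 4.8375+0.3640i, 4.8375-0.3640i, 0.5000-4.3301i, -0.9436+5.6713i, 8.1061+0.8391i]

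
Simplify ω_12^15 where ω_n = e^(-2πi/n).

Since ω_12^12 = 1, powers reduce modulo 12.
15 mod 12 = 3
So ω_12^15 = ω_12^3 = e^(-2πi·3/12)

ω_12^15 = ω_12^3 = -1i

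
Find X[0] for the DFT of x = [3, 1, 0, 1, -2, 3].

X[0] = Σ(n=0 to 5) x[n] · ω_6^0 = Σ x[n]
= (3) + (1) + (0) + (1) + (-2) + (3)

X[0] = 6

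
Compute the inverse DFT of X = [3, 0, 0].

x[n] = (1/3) Σ(k=0 to 2) X[k] · e^(2πikn/3)

Computing each x[n]:
x[0] = 1
x[1] = 1
x[2] = 1

x = [1, 1, 1]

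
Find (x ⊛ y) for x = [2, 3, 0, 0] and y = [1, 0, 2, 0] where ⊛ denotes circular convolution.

(x ⊛ y)[n] = Σ(m=0 to 3) x[m] · y[(n-m) mod 4]

Computing each output sample:
(x ⊛ y)[0] = 2
(x ⊛ y)[1] = 3
(x ⊛ y)[2] = 4
(x ⊛ y)[3] = 6

x ⊛ y = [2, 3, 4, 6]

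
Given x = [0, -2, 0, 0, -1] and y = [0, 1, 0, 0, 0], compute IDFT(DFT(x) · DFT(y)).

(x ⊛ y)[n] = Σ(m=0 to 4) x[m] · y[(n-m) mod 5]

Computing each output sample:
(x ⊛ y)[0] = -1
(x ⊛ y)[1] = 0
(x ⊛ y)[2] = -2
(x ⊛ y)[3] = 0
(x ⊛ y)[4] = 0

x ⊛ y = [-1, 0, -2, 0, 0]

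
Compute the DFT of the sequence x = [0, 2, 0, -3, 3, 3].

X[k] = Σ(n=0 to 5) x[n] · ω_6^(nk)
where ω_6 = e^(-2πi/6)

Computing each X[k]:
X[0] = 5
X[1] = 4.0000+3.4641i
X[2] = -7.0000-1.7321i
X[3] = 1
X[4] = -7.0000+1.7321i
X[5] = 4.0000-3.4641i

X = [5, 4.0000+3.4641i, -7.0000-1.7321i, 1, -7.0000+1.7321i, 4.0000-3.4641i]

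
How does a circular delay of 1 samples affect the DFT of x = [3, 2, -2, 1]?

Time shift by 1: X_shifted[k] = ω_4^(1k) · X[k]
Shifted x = [1, 3, 2, -2]

DFT(x[n-1]) = [4, -1-5i, 2, -1+5i]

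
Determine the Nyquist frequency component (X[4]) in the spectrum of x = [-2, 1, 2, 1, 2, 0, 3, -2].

X[4] = Σ(n=0 to 7) x[n] · ω_8^(4n) where ω_8 = e^(-2πi/8)
= (-2)·ω_8^0 + (1)·ω_8^4 + (2)·ω_8^8 + (1)·ω_8^12 + (2)·ω_8^16 + (0)·ω_8^20 + (3)·ω_8^24 + (-2)·ω_8^28

X[4] = 5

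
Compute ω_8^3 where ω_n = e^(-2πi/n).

ω_8^3 = e^(-2πi·3/8)
= cos(-2π·3/8) + i·sin(-2π·3/8)
= cos(-6π/8) + i·sin(-6π/8)

ω_8^3 = cos(-6π/8) + i·sin(-6π/8) = -0.7071-0.7071i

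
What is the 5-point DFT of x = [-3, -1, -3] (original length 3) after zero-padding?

Original 3-point DFT: [-7, -1.0000-1.7321i, -1.0000+1.7321i]
Zero-padded 5-point DFT provides frequency interpolation.

DFT_5([x, 0, ...]) = [-7, -0.8820+2.7144i, -3.1180-2.2654i, -3.1180+2.2654i, -0.8820-2.7144i]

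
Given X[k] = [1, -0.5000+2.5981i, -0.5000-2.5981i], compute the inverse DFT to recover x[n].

x[n] = (1/3) Σ(k=0 to 2) X[k] · e^(2πikn/3)

Computing each x[n]:
x[0] = 0
x[1] = -1
x[2] = 2

x = [0, -1, 2]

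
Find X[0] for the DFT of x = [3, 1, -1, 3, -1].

X[0] = Σ(n=0 to 4) x[n] · ω_5^0 = Σ x[n]
= (3) + (1) + (-1) + (3) + (-1)

X[0] = 5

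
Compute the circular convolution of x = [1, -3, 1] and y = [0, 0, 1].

(x ⊛ y)[n] = Σ(m=0 to 2) x[m] · y[(n-m) mod 3]

Computing each output sample:
(x ⊛ y)[0] = -3
(x ⊛ y)[1] = 1
(x ⊛ y)[2] = 1

x ⊛ y = [-3, 1, 1]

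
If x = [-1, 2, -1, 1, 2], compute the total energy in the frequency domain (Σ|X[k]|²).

Parseval: Σ|x[n]|² = (1/N)Σ|X[k]|², so Σ|X[k]|² = N·Σ|x[n]|² = 5·11.0000

Σ|X[k]|² = N·Σ|x[n]|² = 5·11.0000 = 55.0000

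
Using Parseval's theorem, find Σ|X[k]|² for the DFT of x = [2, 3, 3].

Parseval: Σ|x[n]|² = (1/N)Σ|X[k]|², so Σ|X[k]|² = N·Σ|x[n]|² = 3·22.0000

Σ|X[k]|² = N·Σ|x[n]|² = 3·22.0000 = 66.0000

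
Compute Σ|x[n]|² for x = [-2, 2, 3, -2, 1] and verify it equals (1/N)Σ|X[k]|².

Time domain:
Σ|x[n]|² = |-2|² + |2|² + |3|² + |-2|² + |1|² = 22.0000

Frequency domain:
(1/5)Σ|X[k]|² = (1/5)(|2|² + |-1.8820-3.8900i|² + |-4.1180+4.1675i|² + |-4.1180-4.1675i|² + |-1.8820+3.8900i|²) = (1/5)·110.0000 = 22.0000

Both sides agree, confirming Parseval's theorem.

Σ|x[n]|² = (1/N)Σ|X[k]|² = 22.0000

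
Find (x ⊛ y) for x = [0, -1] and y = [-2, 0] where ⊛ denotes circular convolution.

(x ⊛ y)[n] = Σ(m=0 to 1) x[m] · y[(n-m) mod 2]

Computing each output sample:
(x ⊛ y)[0] = 0
(x ⊛ y)[1] = 2

x ⊛ y = [0, 2]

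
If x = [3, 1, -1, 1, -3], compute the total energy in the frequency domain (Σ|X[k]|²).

Parseval: Σ|x[n]|² = (1/N)Σ|X[k]|², so Σ|X[k]|² = N·Σ|x[n]|² = 5·21.0000

Σ|X[k]|² = N·Σ|x[n]|² = 5·21.0000 = 105.0000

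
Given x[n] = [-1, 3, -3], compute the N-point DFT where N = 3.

X[k] = Σ(n=0 to 2) x[n] · ω_3^(nk)
where ω_3 = e^(-2πi/3)

Computing each X[k]:
X[0] = -1
X[1] = -1.0000-5.1962i
X[2] = -1.0000+5.1962i

X = [-1, -1.0000-5.1962i, -1.0000+5.1962i]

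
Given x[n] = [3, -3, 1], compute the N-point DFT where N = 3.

X[k] = Σ(n=0 to 2) x[n] · ω_3^(nk)
where ω_3 = e^(-2πi/3)

Computing each X[k]:
X[0] = 1
X[1] = 4.0000+3.4641i
X[2] = 4.0000-3.4641i

X = [1, 4.0000+3.4641i, 4.0000-3.4641i]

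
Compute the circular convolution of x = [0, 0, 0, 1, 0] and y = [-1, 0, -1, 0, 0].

(x ⊛ y)[n] = Σ(m=0 to 4) x[m] · y[(n-m) mod 5]

Computing each output sample:
(x ⊛ y)[0] = -1
(x ⊛ y)[1] = 0
(x ⊛ y)[2] = 0
(x ⊛ y)[3] = -1
(x ⊛ y)[4] = 0

x ⊛ y = [-1, 0, 0, -1, 0]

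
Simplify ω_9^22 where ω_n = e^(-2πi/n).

Since ω_9^9 = 1, powers reduce modulo 9.
22 mod 9 = 4
So ω_9^22 = ω_9^4 = e^(-2πi·4/9)

ω_9^22 = ω_9^4 = -0.9397-0.3420i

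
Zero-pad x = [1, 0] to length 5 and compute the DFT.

Original 2-point DFT: [1, 1]
Zero-padded 5-point DFT provides frequency interpolation.

DFT_5([x, 0, ...]) = [1, 1, 1, 1, 1]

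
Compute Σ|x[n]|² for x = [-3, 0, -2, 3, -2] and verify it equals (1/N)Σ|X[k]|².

Time domain:
Σ|x[n]|² = |-3|² + |0|² + |-2|² + |3|² + |-2|² = 26.0000

Frequency domain:
(1/5)Σ|X[k]|² = (1/5)(|-4|² + |-4.4271+1.0368i|² + |-1.0729-5.9309i|² + |-1.0729+5.9309i|² + |-4.4271-1.0368i|²) = (1/5)·130.0000 = 26.0000

Both sides agree, confirming Parseval's theorem.

Σ|x[n]|² = (1/N)Σ|X[k]|² = 26.0000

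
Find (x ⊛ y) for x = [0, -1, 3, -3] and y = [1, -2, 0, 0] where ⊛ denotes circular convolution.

(x ⊛ y)[n] = Σ(m=0 to 3) x[m] · y[(n-m) mod 4]

Computing each output sample:
(x ⊛ y)[0] = 6
(x ⊛ y)[1] = -1
(x ⊛ y)[2] = 5
(x ⊛ y)[3] = -9

x ⊛ y = [6, -1, 5, -9]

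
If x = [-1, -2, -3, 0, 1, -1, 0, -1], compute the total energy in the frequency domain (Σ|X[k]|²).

Parseval: Σ|x[n]|² = (1/N)Σ|X[k]|², so Σ|X[k]|² = N·Σ|x[n]|² = 8·17.0000

Σ|X[k]|² = N·Σ|x[n]|² = 8·17.0000 = 136.0000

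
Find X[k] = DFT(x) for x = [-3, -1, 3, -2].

X[k] = Σ(n=0 to 3) x[n] · ω_4^(nk)
where ω_4 = e^(-2πi/4)

Computing each X[k]:
X[0] = -3
X[1] = -6-1i
X[2] = 3
X[3] = -6+1i

X = [-3, -6-1i, 3, -6+1i]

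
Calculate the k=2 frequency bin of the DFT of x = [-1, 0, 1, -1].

X[2] = Σ(n=0 to 3) x[n] · ω_4^(2n) where ω_4 = e^(-2πi/4)
= (-1)·ω_4^0 + (0)·ω_4^2 + (1)·ω_4^4 + (-1)·ω_4^6

X[2] = 1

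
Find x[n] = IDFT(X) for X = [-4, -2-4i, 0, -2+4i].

x[n] = (1/4) Σ(k=0 to 3) X[k] · e^(2πikn/4)

Computing each x[n]:
x[0] = -2
x[1] = 1
x[2] = 0
x[3] = -3

x = [-2, 1, 0, -3]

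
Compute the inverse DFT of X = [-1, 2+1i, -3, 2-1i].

x[n] = (1/4) Σ(k=0 to 3) X[k] · e^(2πikn/4)

Computing each x[n]:
x[0] = 0
x[1] = 0
x[2] = -2
x[3] = 1

x = [0, 0, -2, 1]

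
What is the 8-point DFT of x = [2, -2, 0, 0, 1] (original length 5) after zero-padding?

Original 5-point DFT: [1, 1.6910+2.8532i, 2.8090+1.7634i, 2.8090-1.7634i, 1.6910-2.8532i]
Zero-padded 8-point DFT provides frequency interpolation.

DFT_8([x, 0, ...]) = [1, -0.4142+1.4142i, 3+2i, 2.4142+1.4142i, 5, 2.4142-1.4142i, 3-2i, -0.4142-1.4142i]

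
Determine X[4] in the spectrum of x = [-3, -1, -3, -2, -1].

X[4] = Σ(n=0 to 4) x[n] · ω_5^(4n) where ω_5 = e^(-2πi/5)
= (-3)·ω_5^0 + (-1)·ω_5^4 + (-3)·ω_5^8 + (-2)·ω_5^12 + (-1)·ω_5^16

X[4] = 0.4271-0.5878i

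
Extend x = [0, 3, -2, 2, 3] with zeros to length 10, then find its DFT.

Original 5-point DFT: [6, 1.8541+2.3511i, -4.8541-3.8042i, -4.8541+3.8042i, 1.8541-2.3511i]
Zero-padded 10-point DFT provides frequency interpolation.

DFT_10([x, 0, ...]) = [6, -1.2361-3.5267i, 1.8541+2.3511i, 3.2361-5.7063i, -4.8541-3.8042i, -4, -4.8541+3.8042i, 3.2361+5.7063i, 1.8541-2.3511i, -1.2361+3.5267i]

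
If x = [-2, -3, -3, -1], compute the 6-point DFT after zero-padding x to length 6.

Original 4-point DFT: [-9, 1+2i, -1, 1-2i]
Zero-padded 6-point DFT provides frequency interpolation.

DFT_6([x, 0, ...]) = [-9, -1.0000+5.1962i, 0, -1, 0, -1.0000-5.1962i]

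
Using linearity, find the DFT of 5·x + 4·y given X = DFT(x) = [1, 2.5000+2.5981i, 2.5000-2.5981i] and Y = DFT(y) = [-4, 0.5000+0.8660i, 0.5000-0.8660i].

By linearity: DFT(5x + 4y) = 5·DFT(x) + 4·DFT(y)
= 5·[1, 2.5000+2.5981i, 2.5000-2.5981i] + 4·[-4, 0.5000+0.8660i, 0.5000-0.8660i]

Computing element-wise:
Z[0] = 5·(1) + 4·(-4) = -11
Z[1] = 5·(2.5000+2.5981i) + 4·(0.5000+0.8660i) = 14.5000+16.4545i
Z[2] = 5·(2.5000-2.5981i) + 4·(0.5000-0.8660i) = 14.5000-16.4545i

DFT(5x + 4y) = 5·X + 4·Y = [-11, 14.5000+16.4545i, 14.5000-16.4545i]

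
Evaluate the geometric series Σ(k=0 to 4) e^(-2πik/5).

Sum of all nth roots of unity equals 0 for n > 1 (geometric series with r ≠ 1).

0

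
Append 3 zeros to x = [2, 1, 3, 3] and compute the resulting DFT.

Original 4-point DFT: [9, -1+2i, 1, -1-2i]
Zero-padded 7-point DFT provides frequency interpolation.

DFT_7([x, 0, ...]) = [9, -0.7470-5.0083i, 0.9450+2.6722i, 2.3019-1.0132i, 2.3019+1.0132i, 0.9450-2.6722i, -0.7470+5.0083i]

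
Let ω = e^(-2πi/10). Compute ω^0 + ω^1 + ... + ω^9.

Sum of all nth roots of unity equals 0 for n > 1 (geometric series with r ≠ 1).

0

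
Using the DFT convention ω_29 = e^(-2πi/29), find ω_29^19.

ω_29^19 = e^(-2πi·19/29)
= cos(-2π·19/29) + i·sin(-2π·19/29)
= cos(-38π/29) + i·sin(-38π/29)

ω_29^19 = cos(-38π/29) + i·sin(-38π/29) = -0.5612+0.8277i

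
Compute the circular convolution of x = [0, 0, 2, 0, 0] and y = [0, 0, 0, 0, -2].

(x ⊛ y)[n] = Σ(m=0 to 4) x[m] · y[(n-m) mod 5]

Computing each output sample:
(x ⊛ y)[0] = 0
(x ⊛ y)[1] = -4
(x ⊛ y)[2] = 0
(x ⊛ y)[3] = 0
(x ⊛ y)[4] = 0

x ⊛ y = [0, -4, 0, 0, 0]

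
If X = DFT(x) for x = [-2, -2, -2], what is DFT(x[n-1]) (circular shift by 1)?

Time shift by 1: X_shifted[k] = ω_3^(1k) · X[k]
Shifted x = [-2, -2, -2]

DFT(x[n-1]) = [-6, 0, 0]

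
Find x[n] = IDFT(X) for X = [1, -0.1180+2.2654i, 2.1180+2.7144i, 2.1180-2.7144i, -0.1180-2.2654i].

x[n] = (1/5) Σ(k=0 to 4) X[k] · e^(2πikn/5)

Computing each x[n]:
x[0] = 1
x[1] = -2
x[2] = 1
x[3] = 0
x[4] = 1

x = [1, -2, 1, 0, 1]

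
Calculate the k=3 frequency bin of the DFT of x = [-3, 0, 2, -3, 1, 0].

X[3] = Σ(n=0 to 5) x[n] · ω_6^(3n) where ω_6 = e^(-2πi/6)
= (-3)·ω_6^0 + (0)·ω_6^3 + (2)·ω_6^6 + (-3)·ω_6^9 + (1)·ω_6^12 + (0)·ω_6^15

X[3] = 3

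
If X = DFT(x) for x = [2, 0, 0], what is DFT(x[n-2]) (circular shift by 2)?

Time shift by 2: X_shifted[k] = ω_3^(2k) · X[k]
Shifted x = [0, 0, 2]

DFT(x[n-2]) = [2, -1.0000+1.7321i, -1.0000-1.7321i]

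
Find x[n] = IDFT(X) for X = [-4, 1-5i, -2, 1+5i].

x[n] = (1/4) Σ(k=0 to 3) X[k] · e^(2πikn/4)

Computing each x[n]:
x[0] = -1
x[1] = 2
x[2] = -2
x[3] = -3

x = [-1, 2, -2, -3]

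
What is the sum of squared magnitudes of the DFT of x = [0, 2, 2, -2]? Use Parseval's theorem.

Parseval: Σ|x[n]|² = (1/N)Σ|X[k]|², so Σ|X[k]|² = N·Σ|x[n]|² = 4·12.0000

Σ|X[k]|² = N·Σ|x[n]|² = 4·12.0000 = 48.0000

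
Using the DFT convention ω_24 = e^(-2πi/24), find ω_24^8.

ω_24^8 = e^(-2πi·8/24)
= cos(-2π·8/24) + i·sin(-2π·8/24)
= cos(-16π/24) + i·sin(-16π/24)

ω_24^8 = cos(-16π/24) + i·sin(-16π/24) = -0.5000-0.8660i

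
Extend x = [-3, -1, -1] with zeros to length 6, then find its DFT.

Original 3-point DFT: [-5, -2, -2]
Zero-padded 6-point DFT provides frequency interpolation.

DFT_6([x, 0, ...]) = [-5, -3.0000+1.7321i, -2, -3, -2, -3.0000-1.7321i]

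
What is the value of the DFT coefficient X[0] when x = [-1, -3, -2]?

X[0] = Σ(n=0 to 2) x[n] · ω_3^0 = Σ x[n]
= (-1) + (-3) + (-2)

X[0] = -6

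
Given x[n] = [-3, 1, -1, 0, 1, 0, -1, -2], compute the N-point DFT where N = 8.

X[k] = Σ(n=0 to 7) x[n] · ω_8^(nk)
where ω_8 = e^(-2πi/8)

Computing each X[k]:
X[0] = -5
X[1] = -4.7071-2.1213i
X[2] = -3i
X[3] = -3.2929-2.1213i
X[4] = -3
X[5] = -3.2929+2.1213i
X[6] = 3i
X[7] = -4.7071+2.1213i

X = [-5, -4.7071-2.1213i, -3i, -3.2929-2.1213i, -3, -3.2929+2.1213i, 3i, -4.7071+2.1213i]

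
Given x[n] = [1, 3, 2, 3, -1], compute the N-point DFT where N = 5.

X[k] = Σ(n=0 to 4) x[n] · ω_5^(nk)
where ω_5 = e^(-2πi/5)

Computing each X[k]:
X[0] = 8
X[1] = -2.4271-3.2164i
X[2] = 0.9271-3.3022i
X[3] = 0.9271+3.3022i
X[4] = -2.4271+3.2164i

X = [8, -2.4271-3.2164i, 0.9271-3.3022i, 0.9271+3.3022i, -2.4271+3.2164i]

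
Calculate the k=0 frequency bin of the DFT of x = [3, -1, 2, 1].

X[0] = Σ(n=0 to 3) x[n] · ω_4^0 = Σ x[n]
= (3) + (-1) + (2) + (1)

X[0] = 5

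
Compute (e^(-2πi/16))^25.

Since ω_16^16 = 1, powers reduce modulo 16.
25 mod 16 = 9
So ω_16^25 = ω_16^9 = e^(-2πi·9/16)

ω_16^25 = ω_16^9 = -0.9239+0.3827i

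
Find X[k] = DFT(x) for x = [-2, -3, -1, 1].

X[k] = Σ(n=0 to 3) x[n] · ω_4^(nk)
where ω_4 = e^(-2πi/4)

Computing each X[k]:
X[0] = -5
X[1] = -1+4i
X[2] = -1
X[3] = -1-4i

X = [-5, -1+4i, -1, -1-4i]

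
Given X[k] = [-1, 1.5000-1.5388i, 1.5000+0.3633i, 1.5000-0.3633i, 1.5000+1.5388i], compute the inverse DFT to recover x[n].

x[n] = (1/5) Σ(k=0 to 4) X[k] · e^(2πikn/5)

Computing each x[n]:
x[0] = 1
x[1] = 0
x[2] = 0
x[3] = -1
x[4] = -1

x = [1, 0, 0, -1, -1]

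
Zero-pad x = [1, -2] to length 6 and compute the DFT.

Original 2-point DFT: [-1, 3]
Zero-padded 6-point DFT provides frequency interpolation.

DFT_6([x, 0, ...]) = [-1, 1.7321i, 2.0000+1.7321i, 3, 2.0000-1.7321i, -1.7321i]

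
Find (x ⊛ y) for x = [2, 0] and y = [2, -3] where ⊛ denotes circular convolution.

(x ⊛ y)[n] = Σ(m=0 to 1) x[m] · y[(n-m) mod 2]

Computing each output sample:
(x ⊛ y)[0] = 4
(x ⊛ y)[1] = -6

x ⊛ y = [4, -6]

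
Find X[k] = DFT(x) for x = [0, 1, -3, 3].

X[k] = Σ(n=0 to 3) x[n] · ω_4^(nk)
where ω_4 = e^(-2πi/4)

Computing each X[k]:
X[0] = 1
X[1] = 3+2i
X[2] = -7
X[3] = 3-2i

X = [1, 3+2i, -7, 3-2i]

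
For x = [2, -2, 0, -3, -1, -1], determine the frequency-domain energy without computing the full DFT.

Parseval: Σ|x[n]|² = (1/N)Σ|X[k]|², so Σ|X[k]|² = N·Σ|x[n]|² = 6·19.0000

Σ|X[k]|² = N·Σ|x[n]|² = 6·19.0000 = 114.0000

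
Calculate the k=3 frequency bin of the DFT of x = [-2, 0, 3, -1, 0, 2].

X[3] = Σ(n=0 to 5) x[n] · ω_6^(3n) where ω_6 = e^(-2πi/6)
= (-2)·ω_6^0 + (0)·ω_6^3 + (3)·ω_6^6 + (-1)·ω_6^9 + (0)·ω_6^12 + (2)·ω_6^15

X[3] = 0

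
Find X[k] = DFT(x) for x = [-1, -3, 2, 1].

X[k] = Σ(n=0 to 3) x[n] · ω_4^(nk)
where ω_4 = e^(-2πi/4)

Computing each X[k]:
X[0] = -1
X[1] = -3+4i
X[2] = 3
X[3] = -3-4i

X = [-1, -3+4i, 3, -3-4i]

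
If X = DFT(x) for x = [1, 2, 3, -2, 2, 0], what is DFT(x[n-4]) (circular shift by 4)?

Time shift by 4: X_shifted[k] = ω_6^(4k) · X[k]
Shifted x = [3, -2, 2, 0, 1, 2]

DFT(x[n-4]) = [6, 1.5000+2.5981i, 1.5000+4.3301i, 6, 1.5000-4.3301i, 1.5000-2.5981i]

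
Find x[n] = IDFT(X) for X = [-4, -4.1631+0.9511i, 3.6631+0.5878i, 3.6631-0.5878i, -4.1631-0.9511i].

x[n] = (1/5) Σ(k=0 to 4) X[k] · e^(2πikn/5)

Computing each x[n]:
x[0] = -1
x[1] = -3
x[2] = 1
x[3] = 1
x[4] = -2

x = [-1, -3, 1, 1, -2]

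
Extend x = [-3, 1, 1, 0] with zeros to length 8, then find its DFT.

Original 4-point DFT: [-1, -4-1i, -3, -4+1i]
Zero-padded 8-point DFT provides frequency interpolation.

DFT_8([x, 0, ...]) = [-1, -2.2929-1.7071i, -4-1i, -3.7071+0.2929i, -3, -3.7071-0.2929i, -4+1i, -2.2929+1.7071i]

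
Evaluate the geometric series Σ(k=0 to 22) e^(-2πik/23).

Sum of all nth roots of unity equals 0 for n > 1 (geometric series with r ≠ 1).

0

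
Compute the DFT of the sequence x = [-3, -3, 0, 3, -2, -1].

X[k] = Σ(n=0 to 5) x[n] · ω_6^(nk)
where ω_6 = e^(-2πi/6)

Computing each X[k]:
X[0] = -6
X[1] = -7
X[2] = 3.0000+3.4641i
X[3] = -4
X[4] = 3.0000-3.4641i
X[5] = -7

X = [-6, -7, 3.0000+3.4641i, -4, 3.0000-3.4641i, -7]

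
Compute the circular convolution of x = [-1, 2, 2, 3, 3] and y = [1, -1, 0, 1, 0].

(x ⊛ y)[n] = Σ(m=0 to 4) x[m] · y[(n-m) mod 5]

Computing each output sample:
(x ⊛ y)[0] = -2
(x ⊛ y)[1] = 6
(x ⊛ y)[2] = 3
(x ⊛ y)[3] = 0
(x ⊛ y)[4] = 2

x ⊛ y = [-2, 6, 3, 0, 2]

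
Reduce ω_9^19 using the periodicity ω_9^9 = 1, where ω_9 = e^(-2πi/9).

Since ω_9^9 = 1, powers reduce modulo 9.
19 mod 9 = 1
So ω_9^19 = ω_9^1 = e^(-2πi·1/9)

ω_9^19 = ω_9^1 = 0.7660-0.6428i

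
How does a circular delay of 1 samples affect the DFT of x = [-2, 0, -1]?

Time shift by 1: X_shifted[k] = ω_3^(1k) · X[k]
Shifted x = [-1, -2, 0]

DFT(x[n-1]) = [-3, 1.7321i, -1.7321i]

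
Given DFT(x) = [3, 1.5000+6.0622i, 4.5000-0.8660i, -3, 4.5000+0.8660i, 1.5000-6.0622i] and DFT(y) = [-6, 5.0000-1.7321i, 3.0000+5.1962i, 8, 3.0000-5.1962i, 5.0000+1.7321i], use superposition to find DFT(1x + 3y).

By linearity: DFT(1x + 3y) = 1·DFT(x) + 3·DFT(y)
= 1·[3, 1.5000+6.0622i, 4.5000-0.8660i, -3, 4.5000+0.8660i, 1.5000-6.0622i] + 3·[-6, 5.0000-1.7321i, 3.0000+5.1962i, 8, 3.0000-5.1962i, 5.0000+1.7321i]

Computing element-wise:
Z[0] = 1·(3) + 3·(-6) = -15
Z[1] = 1·(1.5000+6.0622i) + 3·(5.0000-1.7321i) = 16.5000+0.8659i
Z[2] = 1·(4.5000-0.8660i) + 3·(3.0000+5.1962i) = 13.5000+14.7226i
Z[3] = 1·(-3) + 3·(8) = 21
Z[4] = 1·(4.5000+0.8660i) + 3·(3.0000-5.1962i) = 13.5000-14.7226i
Z[5] = 1·(1.5000-6.0622i) + 3·(5.0000+1.7321i) = 16.5000-0.8659i

DFT(1x + 3y) = 1·X + 3·Y = [-15, 16.5000+0.8659i, 13.5000+14.7226i, 21, 13.5000-14.7226i, 16.5000-0.8659i]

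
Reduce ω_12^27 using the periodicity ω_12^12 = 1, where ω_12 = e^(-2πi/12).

Since ω_12^12 = 1, powers reduce modulo 12.
27 mod 12 = 3
So ω_12^27 = ω_12^3 = e^(-2πi·3/12)

ω_12^27 = ω_12^3 = -1i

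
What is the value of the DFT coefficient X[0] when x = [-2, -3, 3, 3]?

X[0] = Σ(n=0 to 3) x[n] · ω_4^0 = Σ x[n]
= (-2) + (-3) + (3) + (3)

X[0] = 1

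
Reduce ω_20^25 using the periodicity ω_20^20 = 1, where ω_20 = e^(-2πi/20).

Since ω_20^20 = 1, powers reduce modulo 20.
25 mod 20 = 5
So ω_20^25 = ω_20^5 = e^(-2πi·5/20)

ω_20^25 = ω_20^5 = -1i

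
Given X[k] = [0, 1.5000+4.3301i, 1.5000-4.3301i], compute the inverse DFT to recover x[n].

x[n] = (1/3) Σ(k=0 to 2) X[k] · e^(2πikn/3)

Computing each x[n]:
x[0] = 1
x[1] = -3
x[2] = 2

x = [1, -3, 2]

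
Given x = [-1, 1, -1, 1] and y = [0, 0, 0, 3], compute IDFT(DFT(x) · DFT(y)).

(x ⊛ y)[n] = Σ(m=0 to 3) x[m] · y[(n-m) mod 4]

Computing each output sample:
(x ⊛ y)[0] = 3
(x ⊛ y)[1] = -3
(x ⊛ y)[2] = 3
(x ⊛ y)[3] = -3

x ⊛ y = [3, -3, 3, -3]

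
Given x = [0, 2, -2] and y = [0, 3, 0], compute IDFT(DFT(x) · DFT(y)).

(x ⊛ y)[n] = Σ(m=0 to 2) x[m] · y[(n-m) mod 3]

Computing each output sample:
(x ⊛ y)[0] = -6
(x ⊛ y)[1] = 0
(x ⊛ y)[2] = 6

x ⊛ y = [-6, 0, 6]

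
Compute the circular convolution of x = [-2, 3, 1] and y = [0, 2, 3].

(x ⊛ y)[n] = Σ(m=0 to 2) x[m] · y[(n-m) mod 3]

Computing each output sample:
(x ⊛ y)[0] = 11
(x ⊛ y)[1] = -1
(x ⊛ y)[2] = 0

x ⊛ y = [11, -1, 0]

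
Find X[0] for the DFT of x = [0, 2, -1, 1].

X[0] = Σ(n=0 to 3) x[n] · ω_4^0 = Σ x[n]
= (0) + (2) + (-1) + (1)

X[0] = 2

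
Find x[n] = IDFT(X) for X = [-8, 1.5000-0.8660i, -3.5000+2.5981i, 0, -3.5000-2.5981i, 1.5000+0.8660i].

x[n] = (1/6) Σ(k=0 to 5) X[k] · e^(2πikn/6)

Computing each x[n]:
x[0] = -2
x[1] = -1
x[2] = 0
x[3] = -3
x[4] = -2
x[5] = 0

x = [-2, -1, 0, -3, -2, 0]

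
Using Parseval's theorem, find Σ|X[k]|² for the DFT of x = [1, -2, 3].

Parseval: Σ|x[n]|² = (1/N)Σ|X[k]|², so Σ|X[k]|² = N·Σ|x[n]|² = 3·14.0000

Σ|X[k]|² = N·Σ|x[n]|² = 3·14.0000 = 42.0000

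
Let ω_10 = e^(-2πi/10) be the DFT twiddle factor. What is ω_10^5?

ω_10^5 = e^(-2πi·5/10)
= cos(-2π·5/10) + i·sin(-2π·5/10)
= cos(-10π/10) + i·sin(-10π/10)

ω_10^5 = cos(-10π/10) + i·sin(-10π/10) = -1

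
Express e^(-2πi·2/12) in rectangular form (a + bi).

ω_12^2 = e^(-2πi·2/12)
= cos(-2π·2/12) + i·sin(-2π·2/12)
= cos(-4π/12) + i·sin(-4π/12)

ω_12^2 = cos(-4π/12) + i·sin(-4π/12) = 0.5000-0.8660i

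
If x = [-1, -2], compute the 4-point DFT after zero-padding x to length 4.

Original 2-point DFT: [-3, 1]
Zero-padded 4-point DFT provides frequency interpolation.

DFT_4([x, 0, ...]) = [-3, -1+2i, 1, -1-2i]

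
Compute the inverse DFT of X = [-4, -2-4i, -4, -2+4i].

x[n] = (1/4) Σ(k=0 to 3) X[k] · e^(2πikn/4)

Computing each x[n]:
x[0] = -3
x[1] = 2
x[2] = -1
x[3] = -2

x = [-3, 2, -1, -2]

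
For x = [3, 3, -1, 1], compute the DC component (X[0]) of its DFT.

X[0] = Σ(n=0 to 3) x[n] · ω_4^0 = Σ x[n]
= (3) + (3) + (-1) + (1)

X[0] = 6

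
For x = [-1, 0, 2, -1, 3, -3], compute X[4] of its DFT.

X[4] = Σ(n=0 to 5) x[n] · ω_6^(4n) where ω_6 = e^(-2πi/6)
= (-1)·ω_6^0 + (0)·ω_6^4 + (2)·ω_6^8 + (-1)·ω_6^12 + (3)·ω_6^16 + (-3)·ω_6^20

X[4] = -3.0000+3.4641i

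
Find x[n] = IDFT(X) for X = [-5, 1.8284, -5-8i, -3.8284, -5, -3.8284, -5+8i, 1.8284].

x[n] = (1/8) Σ(k=0 to 7) X[k] · e^(2πikn/8)

Computing each x[n]:
x[0] = -3
x[1] = 3
x[2] = 0
x[3] = -3
x[4] = -2
x[5] = 1
x[6] = 0
x[7] = -1

x = [-3, 3, 0, -3, -2, 1, 0, -1]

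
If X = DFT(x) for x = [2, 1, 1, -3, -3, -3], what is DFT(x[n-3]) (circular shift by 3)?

Time shift by 3: X_shifted[k] = ω_6^(3k) · X[k]
Shifted x = [-3, -3, -3, 2, 1, 1]

DFT(x[n-3]) = [-5, -5.0000+6.9282i, 1, -5, 1, -5.0000-6.9282i]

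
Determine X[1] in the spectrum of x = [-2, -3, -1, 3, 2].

X[1] = Σ(n=0 to 4) x[n] · ω_5^(1n) where ω_5 = e^(-2πi/5)
= (-2)·ω_5^0 + (-3)·ω_5^1 + (-1)·ω_5^2 + (3)·ω_5^3 + (2)·ω_5^4

X[1] = -3.9271+7.1064i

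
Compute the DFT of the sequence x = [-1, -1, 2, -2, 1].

X[k] = Σ(n=0 to 4) x[n] · ω_5^(nk)
where ω_5 = e^(-2πi/5)

Computing each X[k]:
X[0] = -1
X[1] = -1.0000-0.4490i
X[2] = -1.0000+4.9798i
X[3] = -1.0000-4.9798i
X[4] = -1.0000+0.4490i

X = [-1, -1.0000-0.4490i, -1.0000+4.9798i, -1.0000-4.9798i, -1.0000+0.4490i]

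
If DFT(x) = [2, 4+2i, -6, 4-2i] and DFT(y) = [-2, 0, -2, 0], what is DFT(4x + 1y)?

By linearity: DFT(4x + 1y) = 4·DFT(x) + 1·DFT(y)
= 4·[2, 4+2i, -6, 4-2i] + 1·[-2, 0, -2, 0]

Computing element-wise:
Z[0] = 4·(2) + 1·(-2) = 6
Z[1] = 4·(4+2i) + 1·(0) = 16+8i
Z[2] = 4·(-6) + 1·(-2) = -26
Z[3] = 4·(4-2i) + 1·(0) = 16-8i

DFT(4x + 1y) = 4·X + 1·Y = [6, 16+8i, -26, 16-8i]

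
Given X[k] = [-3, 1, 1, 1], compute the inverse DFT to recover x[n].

x[n] = (1/4) Σ(k=0 to 3) X[k] · e^(2πikn/4)

Computing each x[n]:
x[0] = 0
x[1] = -1
x[2] = -1
x[3] = -1

x = [0, -1, -1, -1]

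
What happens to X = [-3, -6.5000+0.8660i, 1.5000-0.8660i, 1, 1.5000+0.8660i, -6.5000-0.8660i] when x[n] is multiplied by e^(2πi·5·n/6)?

Modulation property: DFT(ω_6^(-5n)·x[n]) = X[(k-5) mod 6], so circularly shift X by 5 positions.

X[k-5] = [-6.5000+0.8660i, 1.5000-0.8660i, 1, 1.5000+0.8660i, -6.5000-0.8660i, -3]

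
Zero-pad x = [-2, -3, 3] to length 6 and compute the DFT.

Original 3-point DFT: [-2, -2.0000+5.1962i, -2.0000-5.1962i]
Zero-padded 6-point DFT provides frequency interpolation.

DFT_6([x, 0, ...]) = [-2, -5, -2.0000+5.1962i, 4, -2.0000-5.1962i, -5]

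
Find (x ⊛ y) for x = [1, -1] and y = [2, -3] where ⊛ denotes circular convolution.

(x ⊛ y)[n] = Σ(m=0 to 1) x[m] · y[(n-m) mod 2]

Computing each output sample:
(x ⊛ y)[0] = 5
(x ⊛ y)[1] = -5

x ⊛ y = [5, -5]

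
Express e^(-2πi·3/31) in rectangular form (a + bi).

ω_31^3 = e^(-2πi·3/31)
= cos(-2π·3/31) + i·sin(-2π·3/31)
= cos(-6π/31) + i·sin(-6π/31)

ω_31^3 = cos(-6π/31) + i·sin(-6π/31) = 0.8208-0.5713i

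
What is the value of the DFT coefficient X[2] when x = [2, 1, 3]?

X[2] = Σ(n=0 to 2) x[n] · ω_3^(2n) where ω_3 = e^(-2πi/3)
= (2)·ω_3^0 + (1)·ω_3^2 + (3)·ω_3^4

X[2] = -1.7321i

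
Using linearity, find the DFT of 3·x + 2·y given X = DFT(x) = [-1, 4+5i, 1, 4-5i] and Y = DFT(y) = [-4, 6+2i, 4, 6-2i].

By linearity: DFT(3x + 2y) = 3·DFT(x) + 2·DFT(y)
= 3·[-1, 4+5i, 1, 4-5i] + 2·[-4, 6+2i, 4, 6-2i]

Computing element-wise:
Z[0] = 3·(-1) + 2·(-4) = -11
Z[1] = 3·(4+5i) + 2·(6+2i) = 24+19i
Z[2] = 3·(1) + 2·(4) = 11
Z[3] = 3·(4-5i) + 2·(6-2i) = 24-19i

DFT(3x + 2y) = 3·X + 2·Y = [-11, 24+19i, 11, 24-19i]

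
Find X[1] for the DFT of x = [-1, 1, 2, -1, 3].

X[1] = Σ(n=0 to 4) x[n] · ω_5^(1n) where ω_5 = e^(-2πi/5)
= (-1)·ω_5^0 + (1)·ω_5^1 + (2)·ω_5^2 + (-1)·ω_5^3 + (3)·ω_5^4

X[1] = -0.5729+0.1388i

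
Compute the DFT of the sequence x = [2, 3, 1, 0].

X[k] = Σ(n=0 to 3) x[n] · ω_4^(nk)
where ω_4 = e^(-2πi/4)

Computing each X[k]:
X[0] = 6
X[1] = 1-3i
X[2] = 0
X[3] = 1+3i

X = [6, 1-3i, 0, 1+3i]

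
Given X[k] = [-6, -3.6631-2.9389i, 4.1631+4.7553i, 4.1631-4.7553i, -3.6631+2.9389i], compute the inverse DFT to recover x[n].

x[n] = (1/5) Σ(k=0 to 4) X[k] · e^(2πikn/5)

Computing each x[n]:
x[0] = -1
x[1] = -3
x[2] = 3
x[3] = -2
x[4] = -3

x = [-1, -3, 3, -2, -3]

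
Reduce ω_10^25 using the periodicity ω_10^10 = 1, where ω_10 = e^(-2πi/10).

Since ω_10^10 = 1, powers reduce modulo 10.
25 mod 10 = 5
So ω_10^25 = ω_10^5 = e^(-2πi·5/10)

ω_10^25 = ω_10^5 = -1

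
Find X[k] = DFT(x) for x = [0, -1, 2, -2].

X[k] = Σ(n=0 to 3) x[n] · ω_4^(nk)
where ω_4 = e^(-2πi/4)

Computing each X[k]:
X[0] = -1
X[1] = -2-1i
X[2] = 5
X[3] = -2+1i

X = [-1, -2-1i, 5, -2+1i]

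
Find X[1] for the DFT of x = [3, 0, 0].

X[1] = Σ(n=0 to 2) x[n] · ω_3^(1n) where ω_3 = e^(-2πi/3)
= (3)·ω_3^0 + (0)·ω_3^1 + (0)·ω_3^2

X[1] = 3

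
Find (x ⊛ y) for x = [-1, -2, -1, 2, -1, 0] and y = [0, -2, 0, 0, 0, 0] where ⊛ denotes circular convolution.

(x ⊛ y)[n] = Σ(m=0 to 5) x[m] · y[(n-m) mod 6]

Computing each output sample:
(x ⊛ y)[0] = 0
(x ⊛ y)[1] = 2
(x ⊛ y)[2] = 4
(x ⊛ y)[3] = 2
(x ⊛ y)[4] = -4
(x ⊛ y)[5] = 2

x ⊛ y = [0, 2, 4, 2, -4, 2]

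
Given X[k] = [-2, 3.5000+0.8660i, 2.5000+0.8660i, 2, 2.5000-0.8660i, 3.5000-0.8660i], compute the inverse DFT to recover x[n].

x[n] = (1/6) Σ(k=0 to 5) X[k] · e^(2πikn/6)

Computing each x[n]:
x[0] = 2
x[1] = -1
x[2] = -1
x[3] = -1
x[4] = -1
x[5] = 0

x = [2, -1, -1, -1, -1, 0]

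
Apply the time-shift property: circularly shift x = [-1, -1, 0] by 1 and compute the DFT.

Time shift by 1: X_shifted[k] = ω_3^(1k) · X[k]
Shifted x = [0, -1, -1]

DFT(x[n-1]) = [-2, 1, 1]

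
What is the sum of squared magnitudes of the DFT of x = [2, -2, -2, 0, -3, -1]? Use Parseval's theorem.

Parseval: Σ|x[n]|² = (1/N)Σ|X[k]|², so Σ|X[k]|² = N·Σ|x[n]|² = 6·22.0000

Σ|X[k]|² = N·Σ|x[n]|² = 6·22.0000 = 132.0000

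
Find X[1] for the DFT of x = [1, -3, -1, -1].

X[1] = Σ(n=0 to 3) x[n] · ω_4^(1n) where ω_4 = e^(-2πi/4)
= (1)·ω_4^0 + (-3)·ω_4^1 + (-1)·ω_4^2 + (-1)·ω_4^3

X[1] = 2+2i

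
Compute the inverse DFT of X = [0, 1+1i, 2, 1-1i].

x[n] = (1/4) Σ(k=0 to 3) X[k] · e^(2πikn/4)

Computing each x[n]:
x[0] = 1
x[1] = -1
x[2] = 0
x[3] = 0

x = [1, -1, 0, 0]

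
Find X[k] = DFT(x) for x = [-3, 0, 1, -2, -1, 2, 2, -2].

X[k] = Σ(n=0 to 7) x[n] · ω_8^(nk)
where ω_8 = e^(-2πi/8)

Computing each X[k]:
X[0] = -3
X[1] = -3.4142+2.4142i
X[2] = -7-6i
X[3] = -0.5858+0.4142i
X[4] = 1
X[5] = -0.5858-0.4142i
X[6] = -7+6i
X[7] = -3.4142-2.4142i

X = [-3, -3.4142+2.4142i, -7-6i, -0.5858+0.4142i, 1, -0.5858-0.4142i, -7+6i, -3.4142-2.4142i]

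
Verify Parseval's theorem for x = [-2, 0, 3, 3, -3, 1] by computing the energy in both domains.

Time domain:
Σ|x[n]|² = |-2|² + |0|² + |3|² + |3|² + |-3|² + |1|² = 32.0000

Frequency domain:
(1/6)Σ|X[k]|² = (1/6)(|2|² + |-4.5000-4.3301i|² + |0.5000+6.0622i|² + |-6|² + |0.5000-6.0622i|² + |-4.5000+4.3301i|²) = (1/6)·192.0000 = 32.0000

Both sides agree, confirming Parseval's theorem.

Σ|x[n]|² = (1/N)Σ|X[k]|² = 32.0000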